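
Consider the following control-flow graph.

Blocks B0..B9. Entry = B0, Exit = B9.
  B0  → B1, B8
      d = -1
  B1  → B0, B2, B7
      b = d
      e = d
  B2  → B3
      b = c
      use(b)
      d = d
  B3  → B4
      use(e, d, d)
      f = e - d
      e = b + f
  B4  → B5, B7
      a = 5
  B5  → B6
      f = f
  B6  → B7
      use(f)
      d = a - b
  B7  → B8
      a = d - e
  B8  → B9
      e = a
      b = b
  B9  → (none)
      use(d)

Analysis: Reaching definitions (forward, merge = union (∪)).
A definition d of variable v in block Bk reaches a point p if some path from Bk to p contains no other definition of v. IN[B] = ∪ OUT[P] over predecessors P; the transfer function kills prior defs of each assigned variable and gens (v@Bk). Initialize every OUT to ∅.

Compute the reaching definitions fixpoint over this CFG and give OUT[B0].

Fixpoint table:
  B0:  IN={b@B1, d@B0, e@B1}  OUT={b@B1, d@B0, e@B1}
  B1:  IN={b@B1, d@B0, e@B1}  OUT={b@B1, d@B0, e@B1}
  B2:  IN={b@B1, d@B0, e@B1}  OUT={b@B2, d@B2, e@B1}
  B3:  IN={b@B2, d@B2, e@B1}  OUT={b@B2, d@B2, e@B3, f@B3}
  B4:  IN={b@B2, d@B2, e@B3, f@B3}  OUT={a@B4, b@B2, d@B2, e@B3, f@B3}
  B5:  IN={a@B4, b@B2, d@B2, e@B3, f@B3}  OUT={a@B4, b@B2, d@B2, e@B3, f@B5}
  B6:  IN={a@B4, b@B2, d@B2, e@B3, f@B5}  OUT={a@B4, b@B2, d@B6, e@B3, f@B5}
  B7:  IN={a@B4, b@B1, b@B2, d@B0, d@B2, d@B6, e@B1, e@B3, f@B3, f@B5}  OUT={a@B7, b@B1, b@B2, d@B0, d@B2, d@B6, e@B1, e@B3, f@B3, f@B5}
  B8:  IN={a@B7, b@B1, b@B2, d@B0, d@B2, d@B6, e@B1, e@B3, f@B3, f@B5}  OUT={a@B7, b@B8, d@B0, d@B2, d@B6, e@B8, f@B3, f@B5}
  B9:  IN={a@B7, b@B8, d@B0, d@B2, d@B6, e@B8, f@B3, f@B5}  OUT={a@B7, b@B8, d@B0, d@B2, d@B6, e@B8, f@B3, f@B5}

Merge at B0 (entry node, so the boundary value {} is joined with the incoming edge(s)): IN[B0] = {} ⊔ OUT[B1] = {b@B1, d@B0, e@B1}
Applying B0's transfer function to that IN value gives OUT[B0] (row B0 above).

Answer: {b@B1, d@B0, e@B1}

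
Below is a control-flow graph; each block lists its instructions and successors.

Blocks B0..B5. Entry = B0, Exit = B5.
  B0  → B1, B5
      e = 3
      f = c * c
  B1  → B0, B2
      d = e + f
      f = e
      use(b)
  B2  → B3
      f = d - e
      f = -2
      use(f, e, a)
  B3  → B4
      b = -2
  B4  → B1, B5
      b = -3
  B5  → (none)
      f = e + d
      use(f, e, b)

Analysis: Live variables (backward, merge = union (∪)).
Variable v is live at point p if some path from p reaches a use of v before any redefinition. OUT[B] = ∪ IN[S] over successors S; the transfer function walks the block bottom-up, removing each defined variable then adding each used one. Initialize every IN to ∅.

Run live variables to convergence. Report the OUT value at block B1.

Fixpoint table:
  B0: | IN={a, b, c, d} | OUT={a, b, c, d, e, f}
  B1: | IN={a, b, c, e, f} | OUT={a, b, c, d, e}
  B2: | IN={a, c, d, e} | OUT={a, c, d, e, f}
  B3: | IN={a, c, d, e, f} | OUT={a, c, d, e, f}
  B4: | IN={a, c, d, e, f} | OUT={a, b, c, d, e, f}
  B5: | IN={b, d, e} | OUT={}

Merge at B1: OUT[B1] = IN[B0] ⊔ IN[B2] = {a, b, c, d, e}

Answer: {a, b, c, d, e}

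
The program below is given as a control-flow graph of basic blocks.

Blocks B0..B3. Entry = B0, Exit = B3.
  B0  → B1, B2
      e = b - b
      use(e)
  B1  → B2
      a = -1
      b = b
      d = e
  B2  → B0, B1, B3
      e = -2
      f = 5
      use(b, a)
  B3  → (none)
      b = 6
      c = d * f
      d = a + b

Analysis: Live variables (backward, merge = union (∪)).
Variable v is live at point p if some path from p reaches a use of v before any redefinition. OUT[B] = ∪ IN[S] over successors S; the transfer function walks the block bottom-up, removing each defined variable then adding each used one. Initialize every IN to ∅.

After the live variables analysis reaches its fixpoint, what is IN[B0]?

Per-block solution:
  B0:  IN={a, b, d}  OUT={a, b, d, e}
  B1:  IN={b, e}  OUT={a, b, d}
  B2:  IN={a, b, d}  OUT={a, b, d, e, f}
  B3:  IN={a, d, f}  OUT={}

Merge at B0: OUT[B0] = IN[B1] ⊔ IN[B2] = {a, b, d, e}
Applying B0's transfer function to that OUT value gives IN[B0] (row B0 above).

Answer: {a, b, d}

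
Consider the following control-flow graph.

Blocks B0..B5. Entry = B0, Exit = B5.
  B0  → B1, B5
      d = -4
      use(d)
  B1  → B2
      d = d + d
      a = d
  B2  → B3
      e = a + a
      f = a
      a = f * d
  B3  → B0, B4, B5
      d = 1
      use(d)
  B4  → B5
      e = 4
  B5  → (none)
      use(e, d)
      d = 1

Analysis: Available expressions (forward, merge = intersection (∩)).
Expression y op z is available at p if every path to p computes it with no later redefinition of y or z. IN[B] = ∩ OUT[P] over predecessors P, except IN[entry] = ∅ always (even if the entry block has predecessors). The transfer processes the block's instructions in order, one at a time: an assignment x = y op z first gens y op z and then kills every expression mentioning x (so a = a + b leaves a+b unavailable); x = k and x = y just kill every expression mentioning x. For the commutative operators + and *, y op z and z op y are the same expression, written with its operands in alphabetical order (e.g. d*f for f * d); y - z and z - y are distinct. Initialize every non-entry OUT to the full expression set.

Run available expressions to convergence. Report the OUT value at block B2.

Answer: {d*f}

Derivation:
Fixpoint table:
  B0:   IN={}   OUT={}
  B1:   IN={}   OUT={}
  B2:   IN={}   OUT={d*f}
  B3:   IN={d*f}   OUT={}
  B4:   IN={}   OUT={}
  B5:   IN={}   OUT={}

Merge at B2: IN[B2] = OUT[B1] = {}
Applying B2's transfer function to that IN value gives OUT[B2] (row B2 above).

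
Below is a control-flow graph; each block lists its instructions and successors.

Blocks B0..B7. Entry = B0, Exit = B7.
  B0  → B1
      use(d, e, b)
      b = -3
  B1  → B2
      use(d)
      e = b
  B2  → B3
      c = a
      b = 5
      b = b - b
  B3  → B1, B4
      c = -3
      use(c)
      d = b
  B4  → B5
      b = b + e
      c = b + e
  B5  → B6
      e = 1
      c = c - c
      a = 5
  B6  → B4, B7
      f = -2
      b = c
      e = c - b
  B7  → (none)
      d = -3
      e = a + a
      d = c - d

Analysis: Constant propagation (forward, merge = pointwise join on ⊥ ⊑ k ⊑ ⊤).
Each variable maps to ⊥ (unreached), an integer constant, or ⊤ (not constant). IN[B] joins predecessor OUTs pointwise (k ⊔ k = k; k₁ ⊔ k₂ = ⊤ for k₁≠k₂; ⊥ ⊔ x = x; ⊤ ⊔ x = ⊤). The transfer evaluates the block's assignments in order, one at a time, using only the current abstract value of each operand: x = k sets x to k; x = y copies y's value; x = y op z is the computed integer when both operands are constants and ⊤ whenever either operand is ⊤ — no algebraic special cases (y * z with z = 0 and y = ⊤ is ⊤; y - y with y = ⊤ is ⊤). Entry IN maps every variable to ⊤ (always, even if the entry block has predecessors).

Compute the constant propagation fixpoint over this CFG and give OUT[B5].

Answer: {a: 5, b: ⊤, c: ⊤, d: 0, e: 1, f: ⊤}

Derivation:
Converged values:
  B0: | IN=(all ⊤) | OUT={b:-3; rest ⊤}
  B1: | IN=(all ⊤) | OUT=(all ⊤)
  B2: | IN=(all ⊤) | OUT={b:0; rest ⊤}
  B3: | IN={b:0; rest ⊤} | OUT={b:0, c:-3, d:0; rest ⊤}
  B4: | IN={d:0; rest ⊤} | OUT={d:0; rest ⊤}
  B5: | IN={d:0; rest ⊤} | OUT={a:5, d:0, e:1; rest ⊤}
  B6: | IN={a:5, d:0, e:1; rest ⊤} | OUT={a:5, d:0, f:-2; rest ⊤}
  B7: | IN={a:5, d:0, f:-2; rest ⊤} | OUT={a:5, e:10, f:-2; rest ⊤}

Merge at B5: IN[B5] = OUT[B4] = {a: ⊤, b: ⊤, c: ⊤, d: 0, e: ⊤, f: ⊤}
Applying B5's transfer function to that IN value gives OUT[B5] (row B5 above).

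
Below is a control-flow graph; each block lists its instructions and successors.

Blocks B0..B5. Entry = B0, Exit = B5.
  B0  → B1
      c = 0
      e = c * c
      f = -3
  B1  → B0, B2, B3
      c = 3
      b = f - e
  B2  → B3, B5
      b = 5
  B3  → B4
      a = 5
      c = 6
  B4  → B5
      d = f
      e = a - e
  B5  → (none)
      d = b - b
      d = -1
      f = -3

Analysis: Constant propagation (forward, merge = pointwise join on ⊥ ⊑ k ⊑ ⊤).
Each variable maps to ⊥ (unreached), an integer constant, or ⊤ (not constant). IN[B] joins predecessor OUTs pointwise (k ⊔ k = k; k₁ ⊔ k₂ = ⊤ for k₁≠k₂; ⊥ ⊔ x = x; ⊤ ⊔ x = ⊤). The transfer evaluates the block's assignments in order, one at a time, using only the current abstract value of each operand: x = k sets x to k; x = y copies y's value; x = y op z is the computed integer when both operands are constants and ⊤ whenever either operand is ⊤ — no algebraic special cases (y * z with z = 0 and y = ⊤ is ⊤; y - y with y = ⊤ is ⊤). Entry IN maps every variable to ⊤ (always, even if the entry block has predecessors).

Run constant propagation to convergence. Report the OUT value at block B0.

Answer: {a: ⊤, b: ⊤, c: 0, d: ⊤, e: 0, f: -3}

Derivation:
Per-block solution:
  B0: | IN=(all ⊤) | OUT={c:0, e:0, f:-3; rest ⊤}
  B1: | IN={c:0, e:0, f:-3; rest ⊤} | OUT={b:-3, c:3, e:0, f:-3; rest ⊤}
  B2: | IN={b:-3, c:3, e:0, f:-3; rest ⊤} | OUT={b:5, c:3, e:0, f:-3; rest ⊤}
  B3: | IN={c:3, e:0, f:-3; rest ⊤} | OUT={a:5, c:6, e:0, f:-3; rest ⊤}
  B4: | IN={a:5, c:6, e:0, f:-3; rest ⊤} | OUT={a:5, c:6, d:-3, e:5, f:-3; rest ⊤}
  B5: | IN={f:-3; rest ⊤} | OUT={d:-1, f:-3; rest ⊤}

Merge at B0 (entry node, so the boundary value (all ⊤) is joined with the incoming edge(s)): IN[B0] = (all ⊤) ⊔ OUT[B1] = {a: ⊤, b: ⊤, c: ⊤, d: ⊤, e: ⊤, f: ⊤}
Applying B0's transfer function to that IN value gives OUT[B0] (row B0 above).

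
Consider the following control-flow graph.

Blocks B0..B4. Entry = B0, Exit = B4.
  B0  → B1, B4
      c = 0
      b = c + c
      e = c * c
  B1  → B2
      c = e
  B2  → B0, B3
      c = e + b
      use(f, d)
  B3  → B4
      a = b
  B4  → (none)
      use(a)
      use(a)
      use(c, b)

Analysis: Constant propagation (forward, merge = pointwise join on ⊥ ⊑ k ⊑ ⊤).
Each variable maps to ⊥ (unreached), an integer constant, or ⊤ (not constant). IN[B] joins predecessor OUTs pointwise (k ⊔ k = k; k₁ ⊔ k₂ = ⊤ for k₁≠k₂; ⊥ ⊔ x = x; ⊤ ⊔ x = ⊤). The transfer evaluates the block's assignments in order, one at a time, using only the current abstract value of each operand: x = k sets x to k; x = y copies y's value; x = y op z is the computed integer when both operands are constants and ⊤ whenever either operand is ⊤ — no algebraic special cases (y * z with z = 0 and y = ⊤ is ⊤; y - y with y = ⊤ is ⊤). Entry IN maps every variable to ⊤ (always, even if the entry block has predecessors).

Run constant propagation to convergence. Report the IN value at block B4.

Answer: {a: ⊤, b: 0, c: 0, d: ⊤, e: 0, f: ⊤}

Working:
Converged values:
  B0: | IN=(all ⊤) | OUT={b:0, c:0, e:0; rest ⊤}
  B1: | IN={b:0, c:0, e:0; rest ⊤} | OUT={b:0, c:0, e:0; rest ⊤}
  B2: | IN={b:0, c:0, e:0; rest ⊤} | OUT={b:0, c:0, e:0; rest ⊤}
  B3: | IN={b:0, c:0, e:0; rest ⊤} | OUT={a:0, b:0, c:0, e:0; rest ⊤}
  B4: | IN={b:0, c:0, e:0; rest ⊤} | OUT={b:0, c:0, e:0; rest ⊤}

Merge at B4: IN[B4] = OUT[B0] ⊔ OUT[B3] = {a: ⊤, b: 0, c: 0, d: ⊤, e: 0, f: ⊤}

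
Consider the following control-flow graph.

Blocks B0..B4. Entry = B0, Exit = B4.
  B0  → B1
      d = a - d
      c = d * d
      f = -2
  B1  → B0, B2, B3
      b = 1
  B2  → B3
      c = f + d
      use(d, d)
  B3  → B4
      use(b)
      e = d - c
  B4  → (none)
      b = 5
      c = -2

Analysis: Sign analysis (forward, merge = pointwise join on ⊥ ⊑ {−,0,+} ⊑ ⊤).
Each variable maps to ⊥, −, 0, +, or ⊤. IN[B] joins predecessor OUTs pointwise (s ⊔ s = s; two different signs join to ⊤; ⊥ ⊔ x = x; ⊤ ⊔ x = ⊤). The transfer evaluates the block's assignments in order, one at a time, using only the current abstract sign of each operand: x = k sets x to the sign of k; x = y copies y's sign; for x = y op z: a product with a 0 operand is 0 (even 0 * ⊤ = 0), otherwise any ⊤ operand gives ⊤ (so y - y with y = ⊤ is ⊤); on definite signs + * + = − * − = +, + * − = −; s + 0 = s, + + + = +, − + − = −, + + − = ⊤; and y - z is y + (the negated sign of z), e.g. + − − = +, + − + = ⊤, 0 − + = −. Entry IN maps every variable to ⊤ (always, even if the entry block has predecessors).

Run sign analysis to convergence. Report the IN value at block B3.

Converged values:
  B0: | IN=(all ⊤) | OUT={f:-; rest ⊤}
  B1: | IN={f:-; rest ⊤} | OUT={b:+, f:-; rest ⊤}
  B2: | IN={b:+, f:-; rest ⊤} | OUT={b:+, f:-; rest ⊤}
  B3: | IN={b:+, f:-; rest ⊤} | OUT={b:+, f:-; rest ⊤}
  B4: | IN={b:+, f:-; rest ⊤} | OUT={b:+, c:-, f:-; rest ⊤}

Merge at B3: IN[B3] = OUT[B1] ⊔ OUT[B2] = {a: ⊤, b: +, c: ⊤, d: ⊤, e: ⊤, f: -}

Answer: {a: ⊤, b: +, c: ⊤, d: ⊤, e: ⊤, f: -}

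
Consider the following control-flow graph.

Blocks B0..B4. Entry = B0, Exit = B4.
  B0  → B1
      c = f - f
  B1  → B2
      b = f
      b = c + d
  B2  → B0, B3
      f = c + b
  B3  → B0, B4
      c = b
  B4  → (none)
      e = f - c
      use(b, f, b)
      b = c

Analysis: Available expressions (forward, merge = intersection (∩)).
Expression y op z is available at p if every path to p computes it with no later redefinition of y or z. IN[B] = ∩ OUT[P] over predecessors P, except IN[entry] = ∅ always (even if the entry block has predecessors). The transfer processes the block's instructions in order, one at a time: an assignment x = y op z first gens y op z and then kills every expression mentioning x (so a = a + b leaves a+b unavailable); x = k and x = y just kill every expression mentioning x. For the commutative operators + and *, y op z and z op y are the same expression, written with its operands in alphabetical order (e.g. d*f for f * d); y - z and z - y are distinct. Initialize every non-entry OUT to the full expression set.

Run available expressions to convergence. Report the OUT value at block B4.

Converged values:
  B0: | IN={} | OUT={f-f}
  B1: | IN={f-f} | OUT={c+d, f-f}
  B2: | IN={c+d, f-f} | OUT={b+c, c+d}
  B3: | IN={b+c, c+d} | OUT={}
  B4: | IN={} | OUT={f-c}

Merge at B4: IN[B4] = OUT[B3] = {}
Applying B4's transfer function to that IN value gives OUT[B4] (row B4 above).

Answer: {f-c}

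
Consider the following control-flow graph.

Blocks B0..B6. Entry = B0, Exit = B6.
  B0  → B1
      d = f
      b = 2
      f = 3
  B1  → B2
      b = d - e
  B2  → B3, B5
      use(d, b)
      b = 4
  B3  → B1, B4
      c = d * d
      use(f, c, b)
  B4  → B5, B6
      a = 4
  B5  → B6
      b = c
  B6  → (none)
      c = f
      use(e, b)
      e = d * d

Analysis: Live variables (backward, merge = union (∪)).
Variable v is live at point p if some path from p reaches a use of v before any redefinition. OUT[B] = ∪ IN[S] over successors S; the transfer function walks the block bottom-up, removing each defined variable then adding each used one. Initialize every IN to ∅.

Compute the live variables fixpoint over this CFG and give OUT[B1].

Answer: {b, c, d, e, f}

Derivation:
Converged values:
  B0:   IN={c, e, f}   OUT={c, d, e, f}
  B1:   IN={c, d, e, f}   OUT={b, c, d, e, f}
  B2:   IN={b, c, d, e, f}   OUT={b, c, d, e, f}
  B3:   IN={b, d, e, f}   OUT={b, c, d, e, f}
  B4:   IN={b, c, d, e, f}   OUT={b, c, d, e, f}
  B5:   IN={c, d, e, f}   OUT={b, d, e, f}
  B6:   IN={b, d, e, f}   OUT={}

Merge at B1: OUT[B1] = IN[B2] = {b, c, d, e, f}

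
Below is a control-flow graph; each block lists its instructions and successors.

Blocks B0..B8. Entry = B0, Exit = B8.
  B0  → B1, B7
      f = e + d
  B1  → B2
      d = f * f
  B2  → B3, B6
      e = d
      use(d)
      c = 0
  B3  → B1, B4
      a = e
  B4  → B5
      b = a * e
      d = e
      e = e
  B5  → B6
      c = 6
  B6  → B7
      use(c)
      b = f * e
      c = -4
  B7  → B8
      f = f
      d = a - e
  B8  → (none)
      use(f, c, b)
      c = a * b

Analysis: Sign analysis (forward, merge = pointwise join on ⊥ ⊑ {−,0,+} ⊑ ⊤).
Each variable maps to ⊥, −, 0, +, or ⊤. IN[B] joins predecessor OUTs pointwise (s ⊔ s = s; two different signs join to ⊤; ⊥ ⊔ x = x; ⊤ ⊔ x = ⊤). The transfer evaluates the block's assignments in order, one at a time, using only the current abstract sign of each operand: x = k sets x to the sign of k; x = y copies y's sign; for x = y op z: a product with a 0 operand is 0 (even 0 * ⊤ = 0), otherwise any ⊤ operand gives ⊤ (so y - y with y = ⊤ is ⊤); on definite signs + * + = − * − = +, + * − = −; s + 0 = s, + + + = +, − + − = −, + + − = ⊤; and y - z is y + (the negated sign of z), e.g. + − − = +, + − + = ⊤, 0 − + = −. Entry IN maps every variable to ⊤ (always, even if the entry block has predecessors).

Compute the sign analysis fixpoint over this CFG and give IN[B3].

Answer: {a: ⊤, b: ⊤, c: 0, d: ⊤, e: ⊤, f: ⊤}

Trace:
Per-block solution:
  B0: | IN=(all ⊤) | OUT=(all ⊤)
  B1: | IN=(all ⊤) | OUT=(all ⊤)
  B2: | IN=(all ⊤) | OUT={c:0; rest ⊤}
  B3: | IN={c:0; rest ⊤} | OUT={c:0; rest ⊤}
  B4: | IN={c:0; rest ⊤} | OUT={c:0; rest ⊤}
  B5: | IN={c:0; rest ⊤} | OUT={c:+; rest ⊤}
  B6: | IN=(all ⊤) | OUT={c:-; rest ⊤}
  B7: | IN=(all ⊤) | OUT=(all ⊤)
  B8: | IN=(all ⊤) | OUT=(all ⊤)

Merge at B3: IN[B3] = OUT[B2] = {a: ⊤, b: ⊤, c: 0, d: ⊤, e: ⊤, f: ⊤}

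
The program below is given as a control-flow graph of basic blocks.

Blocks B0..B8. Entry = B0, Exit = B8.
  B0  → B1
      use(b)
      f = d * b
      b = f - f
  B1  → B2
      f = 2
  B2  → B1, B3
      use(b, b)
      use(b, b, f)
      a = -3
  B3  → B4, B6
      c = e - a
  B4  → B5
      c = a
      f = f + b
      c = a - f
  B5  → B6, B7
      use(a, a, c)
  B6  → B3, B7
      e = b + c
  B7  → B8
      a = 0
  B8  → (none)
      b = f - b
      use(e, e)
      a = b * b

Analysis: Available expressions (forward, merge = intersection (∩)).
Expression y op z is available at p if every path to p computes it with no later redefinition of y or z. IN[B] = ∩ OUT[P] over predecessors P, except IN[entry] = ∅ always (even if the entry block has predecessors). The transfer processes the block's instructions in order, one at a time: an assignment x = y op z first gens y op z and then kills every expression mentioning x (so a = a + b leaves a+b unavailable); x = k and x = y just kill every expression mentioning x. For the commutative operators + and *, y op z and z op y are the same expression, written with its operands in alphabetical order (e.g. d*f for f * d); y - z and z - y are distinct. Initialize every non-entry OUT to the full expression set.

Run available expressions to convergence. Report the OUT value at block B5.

Converged values:
  B0: | IN={} | OUT={f-f}
  B1: | IN={} | OUT={}
  B2: | IN={} | OUT={}
  B3: | IN={} | OUT={e-a}
  B4: | IN={e-a} | OUT={a-f, e-a}
  B5: | IN={a-f, e-a} | OUT={a-f, e-a}
  B6: | IN={e-a} | OUT={b+c}
  B7: | IN={} | OUT={}
  B8: | IN={} | OUT={b*b}

Merge at B5: IN[B5] = OUT[B4] = {a-f, e-a}
Applying B5's transfer function to that IN value gives OUT[B5] (row B5 above).

Answer: {a-f, e-a}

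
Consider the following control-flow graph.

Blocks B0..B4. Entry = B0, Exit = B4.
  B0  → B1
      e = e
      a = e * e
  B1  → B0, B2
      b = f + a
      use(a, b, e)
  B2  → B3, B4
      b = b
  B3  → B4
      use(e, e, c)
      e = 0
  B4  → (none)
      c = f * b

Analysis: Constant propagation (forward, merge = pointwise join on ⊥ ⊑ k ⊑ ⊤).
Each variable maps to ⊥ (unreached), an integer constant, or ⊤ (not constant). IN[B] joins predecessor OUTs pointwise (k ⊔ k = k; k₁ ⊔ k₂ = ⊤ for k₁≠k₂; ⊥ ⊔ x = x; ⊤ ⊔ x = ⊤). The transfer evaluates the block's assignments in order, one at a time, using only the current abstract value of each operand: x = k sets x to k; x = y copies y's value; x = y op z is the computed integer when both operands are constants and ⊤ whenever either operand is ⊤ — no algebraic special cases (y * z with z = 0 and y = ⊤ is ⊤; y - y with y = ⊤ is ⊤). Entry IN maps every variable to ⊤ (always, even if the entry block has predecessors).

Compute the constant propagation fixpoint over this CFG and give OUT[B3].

Answer: {a: ⊤, b: ⊤, c: ⊤, d: ⊤, e: 0, f: ⊤}

Working:
Fixpoint table:
  B0:   IN=(all ⊤)   OUT=(all ⊤)
  B1:   IN=(all ⊤)   OUT=(all ⊤)
  B2:   IN=(all ⊤)   OUT=(all ⊤)
  B3:   IN=(all ⊤)   OUT={e:0; rest ⊤}
  B4:   IN=(all ⊤)   OUT=(all ⊤)

Merge at B3: IN[B3] = OUT[B2] = {a: ⊤, b: ⊤, c: ⊤, d: ⊤, e: ⊤, f: ⊤}
Applying B3's transfer function to that IN value gives OUT[B3] (row B3 above).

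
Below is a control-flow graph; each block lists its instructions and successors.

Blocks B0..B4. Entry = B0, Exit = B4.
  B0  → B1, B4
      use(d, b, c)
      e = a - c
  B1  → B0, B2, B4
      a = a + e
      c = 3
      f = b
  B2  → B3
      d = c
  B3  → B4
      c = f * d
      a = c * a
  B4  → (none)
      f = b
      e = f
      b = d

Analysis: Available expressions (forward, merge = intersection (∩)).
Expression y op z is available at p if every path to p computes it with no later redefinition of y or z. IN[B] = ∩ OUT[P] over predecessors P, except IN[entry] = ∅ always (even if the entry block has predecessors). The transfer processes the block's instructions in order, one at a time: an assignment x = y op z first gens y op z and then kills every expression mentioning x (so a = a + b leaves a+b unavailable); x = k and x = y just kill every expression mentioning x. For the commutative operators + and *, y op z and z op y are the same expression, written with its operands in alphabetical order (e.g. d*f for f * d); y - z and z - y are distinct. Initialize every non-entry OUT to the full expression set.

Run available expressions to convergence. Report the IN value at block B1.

Per-block solution:
  B0:   IN={}   OUT={a-c}
  B1:   IN={a-c}   OUT={}
  B2:   IN={}   OUT={}
  B3:   IN={}   OUT={d*f}
  B4:   IN={}   OUT={}

Merge at B1: IN[B1] = OUT[B0] = {a-c}

Answer: {a-c}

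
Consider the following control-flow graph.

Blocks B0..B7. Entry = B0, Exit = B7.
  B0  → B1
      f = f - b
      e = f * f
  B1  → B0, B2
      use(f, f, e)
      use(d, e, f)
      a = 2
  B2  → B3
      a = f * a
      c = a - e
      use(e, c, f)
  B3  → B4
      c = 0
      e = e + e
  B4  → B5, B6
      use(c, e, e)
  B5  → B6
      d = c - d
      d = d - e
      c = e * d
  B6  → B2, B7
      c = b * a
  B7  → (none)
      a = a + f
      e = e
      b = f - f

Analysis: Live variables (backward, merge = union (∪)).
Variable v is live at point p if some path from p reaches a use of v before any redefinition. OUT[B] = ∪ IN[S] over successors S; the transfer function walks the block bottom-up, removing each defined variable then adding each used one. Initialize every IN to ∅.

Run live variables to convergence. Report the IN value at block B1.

Fixpoint table:
  B0: | IN={b, d, f} | OUT={b, d, e, f}
  B1: | IN={b, d, e, f} | OUT={a, b, d, e, f}
  B2: | IN={a, b, d, e, f} | OUT={a, b, d, e, f}
  B3: | IN={a, b, d, e, f} | OUT={a, b, c, d, e, f}
  B4: | IN={a, b, c, d, e, f} | OUT={a, b, c, d, e, f}
  B5: | IN={a, b, c, d, e, f} | OUT={a, b, d, e, f}
  B6: | IN={a, b, d, e, f} | OUT={a, b, d, e, f}
  B7: | IN={a, e, f} | OUT={}

Merge at B1: OUT[B1] = IN[B0] ⊔ IN[B2] = {a, b, d, e, f}
Applying B1's transfer function to that OUT value gives IN[B1] (row B1 above).

Answer: {b, d, e, f}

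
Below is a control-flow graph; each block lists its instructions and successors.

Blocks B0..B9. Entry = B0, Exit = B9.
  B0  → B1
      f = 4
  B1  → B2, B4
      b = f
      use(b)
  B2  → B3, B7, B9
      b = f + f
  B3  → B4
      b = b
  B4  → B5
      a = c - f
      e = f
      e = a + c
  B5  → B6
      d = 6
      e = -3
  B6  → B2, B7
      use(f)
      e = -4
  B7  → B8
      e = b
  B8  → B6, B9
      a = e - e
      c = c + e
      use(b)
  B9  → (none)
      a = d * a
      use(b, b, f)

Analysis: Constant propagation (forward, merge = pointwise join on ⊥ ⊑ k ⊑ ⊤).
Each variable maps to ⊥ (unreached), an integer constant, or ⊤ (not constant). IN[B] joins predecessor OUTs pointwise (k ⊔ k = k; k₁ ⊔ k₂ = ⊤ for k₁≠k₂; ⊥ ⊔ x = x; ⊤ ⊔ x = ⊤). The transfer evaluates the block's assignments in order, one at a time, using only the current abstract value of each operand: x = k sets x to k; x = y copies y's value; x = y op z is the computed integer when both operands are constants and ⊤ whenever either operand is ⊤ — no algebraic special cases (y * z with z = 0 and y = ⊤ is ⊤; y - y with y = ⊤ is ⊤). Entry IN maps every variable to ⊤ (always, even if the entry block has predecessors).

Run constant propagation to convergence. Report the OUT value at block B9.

Answer: {a: ⊤, b: ⊤, c: ⊤, d: ⊤, e: ⊤, f: 4}

Trace:
Converged values:
  B0: | IN=(all ⊤) | OUT={f:4; rest ⊤}
  B1: | IN={f:4; rest ⊤} | OUT={b:4, f:4; rest ⊤}
  B2: | IN={f:4; rest ⊤} | OUT={b:8, f:4; rest ⊤}
  B3: | IN={b:8, f:4; rest ⊤} | OUT={b:8, f:4; rest ⊤}
  B4: | IN={f:4; rest ⊤} | OUT={f:4; rest ⊤}
  B5: | IN={f:4; rest ⊤} | OUT={d:6, e:-3, f:4; rest ⊤}
  B6: | IN={f:4; rest ⊤} | OUT={e:-4, f:4; rest ⊤}
  B7: | IN={f:4; rest ⊤} | OUT={f:4; rest ⊤}
  B8: | IN={f:4; rest ⊤} | OUT={f:4; rest ⊤}
  B9: | IN={f:4; rest ⊤} | OUT={f:4; rest ⊤}

Merge at B9: IN[B9] = OUT[B2] ⊔ OUT[B8] = {a: ⊤, b: ⊤, c: ⊤, d: ⊤, e: ⊤, f: 4}
Applying B9's transfer function to that IN value gives OUT[B9] (row B9 above).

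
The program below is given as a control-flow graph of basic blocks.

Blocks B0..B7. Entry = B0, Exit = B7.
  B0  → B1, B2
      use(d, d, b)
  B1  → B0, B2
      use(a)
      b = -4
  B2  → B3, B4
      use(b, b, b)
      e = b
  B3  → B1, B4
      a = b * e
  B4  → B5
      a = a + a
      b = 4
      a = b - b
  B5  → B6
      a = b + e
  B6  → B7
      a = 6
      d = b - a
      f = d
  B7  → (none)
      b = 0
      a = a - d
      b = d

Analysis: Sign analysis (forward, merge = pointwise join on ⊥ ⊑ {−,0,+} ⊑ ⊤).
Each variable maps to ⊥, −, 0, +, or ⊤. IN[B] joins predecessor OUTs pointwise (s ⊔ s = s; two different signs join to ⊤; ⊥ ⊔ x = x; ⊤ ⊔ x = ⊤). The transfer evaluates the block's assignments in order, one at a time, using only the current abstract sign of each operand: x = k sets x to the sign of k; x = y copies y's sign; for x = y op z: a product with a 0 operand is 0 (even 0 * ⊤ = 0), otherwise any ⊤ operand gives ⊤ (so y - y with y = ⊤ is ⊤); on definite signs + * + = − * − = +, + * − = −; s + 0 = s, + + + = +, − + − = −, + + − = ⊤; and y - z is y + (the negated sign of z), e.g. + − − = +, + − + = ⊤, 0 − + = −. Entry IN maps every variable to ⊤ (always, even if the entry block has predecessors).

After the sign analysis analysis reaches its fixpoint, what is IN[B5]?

Per-block solution:
  B0:  IN=(all ⊤)  OUT=(all ⊤)
  B1:  IN=(all ⊤)  OUT={b:-; rest ⊤}
  B2:  IN=(all ⊤)  OUT=(all ⊤)
  B3:  IN=(all ⊤)  OUT=(all ⊤)
  B4:  IN=(all ⊤)  OUT={b:+; rest ⊤}
  B5:  IN={b:+; rest ⊤}  OUT={b:+; rest ⊤}
  B6:  IN={b:+; rest ⊤}  OUT={a:+, b:+; rest ⊤}
  B7:  IN={a:+, b:+; rest ⊤}  OUT=(all ⊤)

Merge at B5: IN[B5] = OUT[B4] = {a: ⊤, b: +, c: ⊤, d: ⊤, e: ⊤, f: ⊤}

Answer: {a: ⊤, b: +, c: ⊤, d: ⊤, e: ⊤, f: ⊤}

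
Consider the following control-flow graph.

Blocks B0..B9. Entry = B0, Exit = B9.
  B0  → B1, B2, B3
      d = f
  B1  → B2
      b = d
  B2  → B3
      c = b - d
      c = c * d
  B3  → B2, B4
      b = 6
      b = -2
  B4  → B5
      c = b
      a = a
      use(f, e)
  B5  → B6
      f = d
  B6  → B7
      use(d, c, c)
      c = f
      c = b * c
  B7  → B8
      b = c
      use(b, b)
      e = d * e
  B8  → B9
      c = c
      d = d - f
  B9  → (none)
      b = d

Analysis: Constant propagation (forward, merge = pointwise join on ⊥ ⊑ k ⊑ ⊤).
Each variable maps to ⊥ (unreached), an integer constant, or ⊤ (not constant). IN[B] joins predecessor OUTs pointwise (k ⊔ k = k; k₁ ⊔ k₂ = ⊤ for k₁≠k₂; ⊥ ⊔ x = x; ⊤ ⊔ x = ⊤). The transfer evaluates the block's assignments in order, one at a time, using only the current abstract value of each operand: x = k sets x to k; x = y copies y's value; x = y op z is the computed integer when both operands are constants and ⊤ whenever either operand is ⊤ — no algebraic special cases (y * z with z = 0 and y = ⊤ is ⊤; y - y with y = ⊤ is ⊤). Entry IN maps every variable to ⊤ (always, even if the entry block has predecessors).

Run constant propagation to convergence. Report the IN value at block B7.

Answer: {a: ⊤, b: -2, c: ⊤, d: ⊤, e: ⊤, f: ⊤}

Working:
Per-block solution:
  B0: | IN=(all ⊤) | OUT=(all ⊤)
  B1: | IN=(all ⊤) | OUT=(all ⊤)
  B2: | IN=(all ⊤) | OUT=(all ⊤)
  B3: | IN=(all ⊤) | OUT={b:-2; rest ⊤}
  B4: | IN={b:-2; rest ⊤} | OUT={b:-2, c:-2; rest ⊤}
  B5: | IN={b:-2, c:-2; rest ⊤} | OUT={b:-2, c:-2; rest ⊤}
  B6: | IN={b:-2, c:-2; rest ⊤} | OUT={b:-2; rest ⊤}
  B7: | IN={b:-2; rest ⊤} | OUT=(all ⊤)
  B8: | IN=(all ⊤) | OUT=(all ⊤)
  B9: | IN=(all ⊤) | OUT=(all ⊤)

Merge at B7: IN[B7] = OUT[B6] = {a: ⊤, b: -2, c: ⊤, d: ⊤, e: ⊤, f: ⊤}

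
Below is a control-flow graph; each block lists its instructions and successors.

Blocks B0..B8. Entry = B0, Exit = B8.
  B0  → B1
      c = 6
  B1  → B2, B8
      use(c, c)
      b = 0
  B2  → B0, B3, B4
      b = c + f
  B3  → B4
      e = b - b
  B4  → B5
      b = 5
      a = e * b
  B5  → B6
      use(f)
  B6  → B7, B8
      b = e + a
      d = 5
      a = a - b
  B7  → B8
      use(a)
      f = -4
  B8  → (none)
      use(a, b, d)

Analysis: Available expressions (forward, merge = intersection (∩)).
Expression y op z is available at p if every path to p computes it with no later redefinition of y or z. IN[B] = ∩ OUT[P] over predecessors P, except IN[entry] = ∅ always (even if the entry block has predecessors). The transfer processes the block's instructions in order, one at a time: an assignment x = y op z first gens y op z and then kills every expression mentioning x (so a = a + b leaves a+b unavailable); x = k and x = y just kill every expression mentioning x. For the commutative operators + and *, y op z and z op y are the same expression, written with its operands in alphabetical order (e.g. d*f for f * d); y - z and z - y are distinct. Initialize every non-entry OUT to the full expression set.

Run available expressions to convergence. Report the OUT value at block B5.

Answer: {b*e, c+f}

Trace:
Fixpoint table:
  B0:  IN={}  OUT={}
  B1:  IN={}  OUT={}
  B2:  IN={}  OUT={c+f}
  B3:  IN={c+f}  OUT={b-b, c+f}
  B4:  IN={c+f}  OUT={b*e, c+f}
  B5:  IN={b*e, c+f}  OUT={b*e, c+f}
  B6:  IN={b*e, c+f}  OUT={c+f}
  B7:  IN={c+f}  OUT={}
  B8:  IN={}  OUT={}

Merge at B5: IN[B5] = OUT[B4] = {b*e, c+f}
Applying B5's transfer function to that IN value gives OUT[B5] (row B5 above).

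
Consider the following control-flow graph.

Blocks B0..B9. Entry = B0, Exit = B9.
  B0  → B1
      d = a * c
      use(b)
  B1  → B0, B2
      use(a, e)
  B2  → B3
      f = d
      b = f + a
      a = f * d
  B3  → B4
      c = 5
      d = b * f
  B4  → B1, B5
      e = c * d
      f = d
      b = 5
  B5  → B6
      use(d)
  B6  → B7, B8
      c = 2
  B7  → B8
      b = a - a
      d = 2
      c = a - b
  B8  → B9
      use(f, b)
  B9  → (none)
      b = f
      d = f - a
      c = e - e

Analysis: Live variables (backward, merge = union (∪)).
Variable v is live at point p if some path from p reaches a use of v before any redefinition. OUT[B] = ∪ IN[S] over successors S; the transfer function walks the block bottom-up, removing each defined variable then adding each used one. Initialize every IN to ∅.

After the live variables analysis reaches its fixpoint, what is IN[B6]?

Answer: {a, b, e, f}

Trace:
Converged values:
  B0:  IN={a, b, c, e}  OUT={a, b, c, d, e}
  B1:  IN={a, b, c, d, e}  OUT={a, b, c, d, e}
  B2:  IN={a, d}  OUT={a, b, f}
  B3:  IN={a, b, f}  OUT={a, c, d}
  B4:  IN={a, c, d}  OUT={a, b, c, d, e, f}
  B5:  IN={a, b, d, e, f}  OUT={a, b, e, f}
  B6:  IN={a, b, e, f}  OUT={a, b, e, f}
  B7:  IN={a, e, f}  OUT={a, b, e, f}
  B8:  IN={a, b, e, f}  OUT={a, e, f}
  B9:  IN={a, e, f}  OUT={}

Merge at B6: OUT[B6] = IN[B7] ⊔ IN[B8] = {a, b, e, f}
Applying B6's transfer function to that OUT value gives IN[B6] (row B6 above).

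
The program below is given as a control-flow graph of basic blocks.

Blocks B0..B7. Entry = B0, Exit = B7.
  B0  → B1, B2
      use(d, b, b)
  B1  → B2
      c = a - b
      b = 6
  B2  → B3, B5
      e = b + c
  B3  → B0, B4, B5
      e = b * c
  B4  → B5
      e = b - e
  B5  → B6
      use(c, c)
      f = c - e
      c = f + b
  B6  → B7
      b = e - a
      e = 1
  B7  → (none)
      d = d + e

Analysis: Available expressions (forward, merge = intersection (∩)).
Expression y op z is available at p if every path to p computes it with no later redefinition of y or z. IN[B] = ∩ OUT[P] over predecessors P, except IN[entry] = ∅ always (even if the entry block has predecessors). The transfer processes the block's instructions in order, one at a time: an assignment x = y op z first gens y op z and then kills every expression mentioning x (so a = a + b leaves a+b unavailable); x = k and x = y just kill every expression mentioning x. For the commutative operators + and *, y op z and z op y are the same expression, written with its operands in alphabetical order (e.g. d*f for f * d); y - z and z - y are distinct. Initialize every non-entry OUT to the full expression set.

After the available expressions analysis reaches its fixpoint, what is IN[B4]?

Per-block solution:
  B0:   IN={}   OUT={}
  B1:   IN={}   OUT={}
  B2:   IN={}   OUT={b+c}
  B3:   IN={b+c}   OUT={b*c, b+c}
  B4:   IN={b*c, b+c}   OUT={b*c, b+c}
  B5:   IN={b+c}   OUT={b+f}
  B6:   IN={b+f}   OUT={}
  B7:   IN={}   OUT={}

Merge at B4: IN[B4] = OUT[B3] = {b*c, b+c}

Answer: {b*c, b+c}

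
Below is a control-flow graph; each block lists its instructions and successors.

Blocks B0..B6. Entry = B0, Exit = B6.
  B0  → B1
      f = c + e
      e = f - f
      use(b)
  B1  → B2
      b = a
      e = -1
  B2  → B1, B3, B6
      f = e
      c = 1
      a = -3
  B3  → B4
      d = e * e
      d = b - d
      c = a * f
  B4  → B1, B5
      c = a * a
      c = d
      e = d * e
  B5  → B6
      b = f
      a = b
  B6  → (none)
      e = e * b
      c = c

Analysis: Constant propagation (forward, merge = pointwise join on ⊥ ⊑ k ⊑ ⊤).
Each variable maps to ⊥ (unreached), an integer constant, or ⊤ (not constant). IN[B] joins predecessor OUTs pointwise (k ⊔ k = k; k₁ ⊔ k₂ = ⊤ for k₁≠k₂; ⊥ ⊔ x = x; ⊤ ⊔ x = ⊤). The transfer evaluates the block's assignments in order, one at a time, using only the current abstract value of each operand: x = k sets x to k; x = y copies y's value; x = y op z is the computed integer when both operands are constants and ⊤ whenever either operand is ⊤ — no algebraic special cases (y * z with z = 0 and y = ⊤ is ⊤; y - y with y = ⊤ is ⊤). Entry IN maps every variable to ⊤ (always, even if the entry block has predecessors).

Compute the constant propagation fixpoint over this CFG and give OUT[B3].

Answer: {a: -3, b: ⊤, c: 3, d: ⊤, e: -1, f: -1}

Derivation:
Converged values:
  B0: | IN=(all ⊤) | OUT=(all ⊤)
  B1: | IN=(all ⊤) | OUT={e:-1; rest ⊤}
  B2: | IN={e:-1; rest ⊤} | OUT={a:-3, c:1, e:-1, f:-1; rest ⊤}
  B3: | IN={a:-3, c:1, e:-1, f:-1; rest ⊤} | OUT={a:-3, c:3, e:-1, f:-1; rest ⊤}
  B4: | IN={a:-3, c:3, e:-1, f:-1; rest ⊤} | OUT={a:-3, f:-1; rest ⊤}
  B5: | IN={a:-3, f:-1; rest ⊤} | OUT={a:-1, b:-1, f:-1; rest ⊤}
  B6: | IN={f:-1; rest ⊤} | OUT={f:-1; rest ⊤}

Merge at B3: IN[B3] = OUT[B2] = {a: -3, b: ⊤, c: 1, d: ⊤, e: -1, f: -1}
Applying B3's transfer function to that IN value gives OUT[B3] (row B3 above).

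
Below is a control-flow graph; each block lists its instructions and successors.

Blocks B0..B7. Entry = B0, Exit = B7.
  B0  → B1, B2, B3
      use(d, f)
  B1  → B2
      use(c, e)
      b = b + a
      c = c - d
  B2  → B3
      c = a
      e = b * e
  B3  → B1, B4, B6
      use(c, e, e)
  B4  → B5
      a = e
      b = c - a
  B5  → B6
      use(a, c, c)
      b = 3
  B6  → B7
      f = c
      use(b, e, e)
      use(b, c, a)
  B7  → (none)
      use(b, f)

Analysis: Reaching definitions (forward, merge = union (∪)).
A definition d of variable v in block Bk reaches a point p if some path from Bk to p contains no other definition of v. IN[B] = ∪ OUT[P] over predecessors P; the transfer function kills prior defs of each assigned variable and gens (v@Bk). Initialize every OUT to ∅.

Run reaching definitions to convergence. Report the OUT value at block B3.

Per-block solution:
  B0:  IN={}  OUT={}
  B1:  IN={b@B1, c@B2, e@B2}  OUT={b@B1, c@B1, e@B2}
  B2:  IN={b@B1, c@B1, e@B2}  OUT={b@B1, c@B2, e@B2}
  B3:  IN={b@B1, c@B2, e@B2}  OUT={b@B1, c@B2, e@B2}
  B4:  IN={b@B1, c@B2, e@B2}  OUT={a@B4, b@B4, c@B2, e@B2}
  B5:  IN={a@B4, b@B4, c@B2, e@B2}  OUT={a@B4, b@B5, c@B2, e@B2}
  B6:  IN={a@B4, b@B1, b@B5, c@B2, e@B2}  OUT={a@B4, b@B1, b@B5, c@B2, e@B2, f@B6}
  B7:  IN={a@B4, b@B1, b@B5, c@B2, e@B2, f@B6}  OUT={a@B4, b@B1, b@B5, c@B2, e@B2, f@B6}

Merge at B3: IN[B3] = OUT[B0] ⊔ OUT[B2] = {b@B1, c@B2, e@B2}
Applying B3's transfer function to that IN value gives OUT[B3] (row B3 above).

Answer: {b@B1, c@B2, e@B2}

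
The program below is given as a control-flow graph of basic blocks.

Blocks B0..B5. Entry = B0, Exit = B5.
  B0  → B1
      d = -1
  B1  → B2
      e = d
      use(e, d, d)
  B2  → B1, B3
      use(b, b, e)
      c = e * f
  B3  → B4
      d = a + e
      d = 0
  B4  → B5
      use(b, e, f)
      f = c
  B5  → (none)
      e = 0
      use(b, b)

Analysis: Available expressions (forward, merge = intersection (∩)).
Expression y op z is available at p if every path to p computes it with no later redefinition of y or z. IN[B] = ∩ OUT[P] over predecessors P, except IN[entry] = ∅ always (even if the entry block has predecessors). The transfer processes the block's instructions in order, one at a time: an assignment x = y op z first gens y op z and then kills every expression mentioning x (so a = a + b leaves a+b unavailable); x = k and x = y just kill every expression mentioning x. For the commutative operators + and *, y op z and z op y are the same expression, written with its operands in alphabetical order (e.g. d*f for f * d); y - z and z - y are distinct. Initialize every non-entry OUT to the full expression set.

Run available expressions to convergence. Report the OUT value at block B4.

Answer: {a+e}

Derivation:
Per-block solution:
  B0: | IN={} | OUT={}
  B1: | IN={} | OUT={}
  B2: | IN={} | OUT={e*f}
  B3: | IN={e*f} | OUT={a+e, e*f}
  B4: | IN={a+e, e*f} | OUT={a+e}
  B5: | IN={a+e} | OUT={}

Merge at B4: IN[B4] = OUT[B3] = {a+e, e*f}
Applying B4's transfer function to that IN value gives OUT[B4] (row B4 above).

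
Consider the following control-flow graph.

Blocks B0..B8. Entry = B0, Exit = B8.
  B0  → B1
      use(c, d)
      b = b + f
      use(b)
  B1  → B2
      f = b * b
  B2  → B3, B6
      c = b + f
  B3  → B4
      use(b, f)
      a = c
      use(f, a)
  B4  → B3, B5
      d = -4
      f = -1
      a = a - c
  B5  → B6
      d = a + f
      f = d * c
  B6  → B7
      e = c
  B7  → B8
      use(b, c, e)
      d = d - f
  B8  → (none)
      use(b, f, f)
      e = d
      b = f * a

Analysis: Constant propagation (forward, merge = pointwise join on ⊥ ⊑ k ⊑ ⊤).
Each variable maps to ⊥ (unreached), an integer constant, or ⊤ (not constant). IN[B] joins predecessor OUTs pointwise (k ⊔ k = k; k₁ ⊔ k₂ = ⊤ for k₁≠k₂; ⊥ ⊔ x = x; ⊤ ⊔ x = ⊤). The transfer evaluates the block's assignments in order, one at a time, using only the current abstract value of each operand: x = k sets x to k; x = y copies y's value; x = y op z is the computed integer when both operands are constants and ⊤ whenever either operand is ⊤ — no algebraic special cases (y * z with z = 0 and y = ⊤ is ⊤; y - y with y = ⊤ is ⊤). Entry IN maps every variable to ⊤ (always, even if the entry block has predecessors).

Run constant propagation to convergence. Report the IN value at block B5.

Per-block solution:
  B0: | IN=(all ⊤) | OUT=(all ⊤)
  B1: | IN=(all ⊤) | OUT=(all ⊤)
  B2: | IN=(all ⊤) | OUT=(all ⊤)
  B3: | IN=(all ⊤) | OUT=(all ⊤)
  B4: | IN=(all ⊤) | OUT={d:-4, f:-1; rest ⊤}
  B5: | IN={d:-4, f:-1; rest ⊤} | OUT=(all ⊤)
  B6: | IN=(all ⊤) | OUT=(all ⊤)
  B7: | IN=(all ⊤) | OUT=(all ⊤)
  B8: | IN=(all ⊤) | OUT=(all ⊤)

Merge at B5: IN[B5] = OUT[B4] = {a: ⊤, b: ⊤, c: ⊤, d: -4, e: ⊤, f: -1}

Answer: {a: ⊤, b: ⊤, c: ⊤, d: -4, e: ⊤, f: -1}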